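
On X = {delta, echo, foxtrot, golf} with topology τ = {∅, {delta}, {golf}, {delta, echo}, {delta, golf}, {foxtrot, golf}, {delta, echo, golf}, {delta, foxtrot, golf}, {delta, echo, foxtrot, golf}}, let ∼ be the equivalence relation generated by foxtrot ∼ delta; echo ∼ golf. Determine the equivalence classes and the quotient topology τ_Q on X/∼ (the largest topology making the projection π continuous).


X/∼ = {[delta=foxtrot], [echo=golf]}; |τ_Q| = 2.

Equivalence classes: [delta=foxtrot], [echo=golf].
Quotient map π: X → X/∼ sends delta ↦ [delta=foxtrot], echo ↦ [echo=golf], foxtrot ↦ [delta=foxtrot], golf ↦ [echo=golf].
For each subset V ⊆ X/∼, compute π^{-1}(V) ⊆ X and check whether π^{-1}(V) ∈ τ. V is open in τ_Q iff π^{-1}(V) ∈ τ.
  V = {}: π^{-1}(V) = ∅ ∈ τ ✓.
  V = {[delta=foxtrot]}: π^{-1}(V) = {delta, foxtrot} ∉ τ ✗.
  V = {[echo=golf]}: π^{-1}(V) = {echo, golf} ∉ τ ✗.
  V = {[delta=foxtrot], [echo=golf]}: π^{-1}(V) = {delta, echo, foxtrot, golf} ∈ τ ✓.
Open sets in the quotient: τ_Q = {{}, {[delta=foxtrot], [echo=golf]}} (2 elements).


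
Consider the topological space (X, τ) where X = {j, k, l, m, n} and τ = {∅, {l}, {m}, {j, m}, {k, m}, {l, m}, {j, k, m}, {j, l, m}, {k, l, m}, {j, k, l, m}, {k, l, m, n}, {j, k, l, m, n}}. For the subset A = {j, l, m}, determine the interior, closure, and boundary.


int(A) = {j, l, m}, cl(A) = {j, k, l, m, n}, ∂A = {k, n}.

Closed sets in (X, τ) are complements of opens:
  closed(X, τ) = {∅, {j}, {n}, {j, n}, {k, n}, {l, n}, {j, k, n}, {j, l, n}, {k, l, n}, {j, k, l, n}, {j, k, m, n}, {j, k, l, m, n}}.
int(A) = ⋃ {U ∈ τ : U ⊆ A}. Opens contained in A: ∅, {l}, {m}, {j, m}, {l, m}, {j, l, m}.
Taking the union of these: int(A) = {j, l, m}.
cl(A) = ⋂ {C closed : A ⊆ C}. Closed sets containing A: {j, k, l, m, n}.
Intersecting these: cl(A) = {j, k, l, m, n}.
∂A = cl(A) ∖ int(A) = {j, k, l, m, n} ∖ {j, l, m} = {k, n}.


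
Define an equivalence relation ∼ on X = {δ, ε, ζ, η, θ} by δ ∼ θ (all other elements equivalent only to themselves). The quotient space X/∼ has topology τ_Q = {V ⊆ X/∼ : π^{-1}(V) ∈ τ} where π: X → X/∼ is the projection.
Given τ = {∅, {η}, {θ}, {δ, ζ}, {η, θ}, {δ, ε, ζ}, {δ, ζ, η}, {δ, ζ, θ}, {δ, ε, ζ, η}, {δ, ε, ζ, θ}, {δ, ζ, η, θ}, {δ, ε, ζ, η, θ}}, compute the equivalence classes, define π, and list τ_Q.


X/∼ = {[δ=θ], [ε], [ζ], [η]}; |τ_Q| = 6.

Equivalence classes: [δ=θ], [ε], [ζ], [η].
Quotient map π: X → X/∼ sends δ ↦ [δ=θ], ε ↦ [ε], ζ ↦ [ζ], η ↦ [η], θ ↦ [δ=θ].
For each subset V ⊆ X/∼, compute π^{-1}(V) ⊆ X and check whether π^{-1}(V) ∈ τ. V is open in τ_Q iff π^{-1}(V) ∈ τ.
  V = {}: π^{-1}(V) = ∅ ∈ τ ✓.
  V = {[δ=θ]}: π^{-1}(V) = {δ, θ} ∉ τ ✗.
  V = {[ε]}: π^{-1}(V) = {ε} ∉ τ ✗.
  V = {[δ=θ], [ε]}: π^{-1}(V) = {δ, ε, θ} ∉ τ ✗.
  V = {[ζ]}: π^{-1}(V) = {ζ} ∉ τ ✗.
  V = {[δ=θ], [ζ]}: π^{-1}(V) = {δ, ζ, θ} ∈ τ ✓.
  V = {[ε], [ζ]}: π^{-1}(V) = {ε, ζ} ∉ τ ✗.
  V = {[δ=θ], [ε], [ζ]}: π^{-1}(V) = {δ, ε, ζ, θ} ∈ τ ✓.
  V = {[η]}: π^{-1}(V) = {η} ∈ τ ✓.
  V = {[δ=θ], [η]}: π^{-1}(V) = {δ, η, θ} ∉ τ ✗.
  V = {[ε], [η]}: π^{-1}(V) = {ε, η} ∉ τ ✗.
  V = {[δ=θ], [ε], [η]}: π^{-1}(V) = {δ, ε, η, θ} ∉ τ ✗.
  V = {[ζ], [η]}: π^{-1}(V) = {ζ, η} ∉ τ ✗.
  V = {[δ=θ], [ζ], [η]}: π^{-1}(V) = {δ, ζ, η, θ} ∈ τ ✓.
  V = {[ε], [ζ], [η]}: π^{-1}(V) = {ε, ζ, η} ∉ τ ✗.
  V = {[δ=θ], [ε], [ζ], [η]}: π^{-1}(V) = {δ, ε, ζ, η, θ} ∈ τ ✓.
Open sets in the quotient: τ_Q = {{}, {[δ=θ], [ζ]}, {[δ=θ], [ε], [ζ]}, {[η]}, {[δ=θ], [ζ], [η]}, {[δ=θ], [ε], [ζ], [η]}} (6 elements).


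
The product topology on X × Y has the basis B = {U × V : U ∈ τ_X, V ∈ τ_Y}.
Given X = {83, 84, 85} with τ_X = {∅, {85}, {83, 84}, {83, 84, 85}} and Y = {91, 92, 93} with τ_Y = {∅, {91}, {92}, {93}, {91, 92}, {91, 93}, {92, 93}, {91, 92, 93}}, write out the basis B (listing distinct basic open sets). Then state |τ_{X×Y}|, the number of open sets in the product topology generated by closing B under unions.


Basis B = {∅ × ∅, {85} × {91}, {85} × {92}, {85} × {93}, {83, 84} × {91}, {83, 84} × {92}, {83, 84} × {93}, {85} × {91, 92}, {85} × {91, 93}, {85} × {92, 93}, {83, 84, 85} × {91}, {83, 84, 85} × {92}, {83, 84, 85} × {93}, {85} × {91, 92, 93}, {83, 84} × {91, 92}, {83, 84} × {91, 93}, {83, 84} × {92, 93}, {83, 84} × {91, 92, 93}, {83, 84, 85} × {91, 92}, {83, 84, 85} × {91, 93}, {83, 84, 85} × {92, 93}, {83, 84, 85} × {91, 92, 93}}; |τ_{X×Y}| = 64.

Enumerate products U × V with U ∈ τ_X, V ∈ τ_Y (deduplicated):
  ∅ × ∅ = {} (∅)
  {85} × {91} = {(85,91)}
  {85} × {92} = {(85,92)}
  {85} × {93} = {(85,93)}
  {83, 84} × {91} = {(83,91), (84,91)}
  {83, 84} × {92} = {(83,92), (84,92)}
  {83, 84} × {93} = {(83,93), (84,93)}
  {85} × {91, 92} = {(85,91), (85,92)}
  {85} × {91, 93} = {(85,91), (85,93)}
  {85} × {92, 93} = {(85,92), (85,93)}
  {83, 84, 85} × {91} = {(83,91), (84,91), (85,91)}
  {83, 84, 85} × {92} = {(83,92), (84,92), (85,92)}
  {83, 84, 85} × {93} = {(83,93), (84,93), (85,93)}
  {85} × {91, 92, 93} = {(85,91), (85,92), (85,93)}
  {83, 84} × {91, 92} = {(83,91), (83,92), (84,91), (84,92)}
  {83, 84} × {91, 93} = {(83,91), (83,93), (84,91), (84,93)}
  {83, 84} × {92, 93} = {(83,92), (83,93), (84,92), (84,93)}
  {83, 84} × {91, 92, 93} = {(83,91), (83,92), (83,93), (84,91), (84,92), (84,93)}
  {83, 84, 85} × {91, 92} = {(83,91), (83,92), (84,91), (84,92), (85,91), (85,92)}
  {83, 84, 85} × {91, 93} = {(83,91), (83,93), (84,91), (84,93), (85,91), (85,93)}
  {83, 84, 85} × {92, 93} = {(83,92), (83,93), (84,92), (84,93), (85,92), (85,93)}
  {83, 84, 85} × {91, 92, 93} = {(83,91), (83,92), (83,93), (84,91), (84,92), (84,93), (85,91), (85,92), (85,93)}
These 22 distinct sets form the basis B.
Close under arbitrary unions to get τ_{X×Y}; counting gives |τ_{X×Y}| = 64.


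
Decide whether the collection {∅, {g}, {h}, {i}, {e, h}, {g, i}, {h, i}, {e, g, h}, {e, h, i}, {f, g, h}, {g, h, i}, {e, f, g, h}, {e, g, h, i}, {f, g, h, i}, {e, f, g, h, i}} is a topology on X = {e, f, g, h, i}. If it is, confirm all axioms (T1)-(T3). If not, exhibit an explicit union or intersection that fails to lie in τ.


τ is NOT a topology on X.

Axiom (T1): ∅ ∈ τ? Yes; X ∈ τ? Yes.
Axiom (T2/T3): check pairwise unions and intersections of members of τ.
Counterexample for (T2): {g} ∪ {h} = {g, h} ∉ τ. Therefore τ is NOT a topology.


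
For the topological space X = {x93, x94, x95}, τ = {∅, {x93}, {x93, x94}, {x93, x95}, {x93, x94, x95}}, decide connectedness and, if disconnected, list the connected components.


(X, τ) is connected.

Find clopen sets (U ∈ τ with X ∖ U ∈ τ):
  U = ∅, X ∖ U = {x93, x94, x95} — both open, so U is clopen.
  U = {x93, x94, x95}, X ∖ U = ∅ — both open, so U is clopen.
Only trivial clopens (∅ and X) exist, so (X, τ) is connected.
Compute connected components by grouping points that agree on all clopens:
  component: {x93, x94, x95}


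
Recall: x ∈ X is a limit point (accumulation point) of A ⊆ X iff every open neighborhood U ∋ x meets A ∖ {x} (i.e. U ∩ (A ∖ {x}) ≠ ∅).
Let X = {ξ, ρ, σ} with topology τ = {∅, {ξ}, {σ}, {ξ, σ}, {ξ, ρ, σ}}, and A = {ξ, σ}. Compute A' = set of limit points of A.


A' = {ρ}

For each x ∈ X, list the open sets U ∈ τ with x ∈ U, then check whether U ∩ (A ∖ {x}) ≠ ∅ for every such U.
  x = ξ: open {ξ} ∋ x has {ξ} ∩ (A ∖ {ξ}) = ∅, so x is NOT a limit point.
  x = ρ: opens ∋ x are {ξ, ρ, σ}; each meets A ∖ {ρ}, so x IS a limit point.
  x = σ: open {σ} ∋ x has {σ} ∩ (A ∖ {σ}) = ∅, so x is NOT a limit point.
Collecting: A' = {ρ}.


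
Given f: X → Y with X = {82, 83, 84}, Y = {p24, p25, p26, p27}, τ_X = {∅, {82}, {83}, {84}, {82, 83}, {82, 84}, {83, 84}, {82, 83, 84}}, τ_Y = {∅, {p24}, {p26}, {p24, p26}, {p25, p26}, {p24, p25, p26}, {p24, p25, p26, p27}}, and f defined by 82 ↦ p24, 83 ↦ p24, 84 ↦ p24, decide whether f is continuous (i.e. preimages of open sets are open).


f IS continuous.

Compute f^{-1}(U) for each U ∈ τ_Y:
  U = ∅: f^{-1}(U) = ∅ ∈ τ_X ✓.
  U = {p24}: f^{-1}(U) = {82, 83, 84} ∈ τ_X ✓.
  U = {p26}: f^{-1}(U) = ∅ ∈ τ_X ✓.
  U = {p24, p26}: f^{-1}(U) = {82, 83, 84} ∈ τ_X ✓.
  U = {p25, p26}: f^{-1}(U) = ∅ ∈ τ_X ✓.
  U = {p24, p25, p26}: f^{-1}(U) = {82, 83, 84} ∈ τ_X ✓.
  U = {p24, p25, p26, p27}: f^{-1}(U) = {82, 83, 84} ∈ τ_X ✓.
Every preimage lies in τ_X, so f IS continuous.


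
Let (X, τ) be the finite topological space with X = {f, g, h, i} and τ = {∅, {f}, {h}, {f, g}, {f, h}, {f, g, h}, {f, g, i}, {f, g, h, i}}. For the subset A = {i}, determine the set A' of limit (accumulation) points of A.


A' = ∅

For each x ∈ X, list the open sets U ∈ τ with x ∈ U, then check whether U ∩ (A ∖ {x}) ≠ ∅ for every such U.
  x = f: open {f} ∋ x has {f} ∩ (A ∖ {f}) = ∅, so x is NOT a limit point.
  x = g: open {f, g} ∋ x has {f, g} ∩ (A ∖ {g}) = ∅, so x is NOT a limit point.
  x = h: open {h} ∋ x has {h} ∩ (A ∖ {h}) = ∅, so x is NOT a limit point.
  x = i: open {f, g, i} ∋ x has {f, g, i} ∩ (A ∖ {i}) = ∅, so x is NOT a limit point.
Collecting: A' = ∅.


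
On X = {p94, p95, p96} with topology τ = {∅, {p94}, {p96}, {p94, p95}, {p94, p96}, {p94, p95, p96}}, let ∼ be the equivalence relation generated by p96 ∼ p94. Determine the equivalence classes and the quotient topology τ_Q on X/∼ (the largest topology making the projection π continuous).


X/∼ = {[p94=p96], [p95]}; |τ_Q| = 3.

Equivalence classes: [p94=p96], [p95].
Quotient map π: X → X/∼ sends p94 ↦ [p94=p96], p95 ↦ [p95], p96 ↦ [p94=p96].
For each subset V ⊆ X/∼, compute π^{-1}(V) ⊆ X and check whether π^{-1}(V) ∈ τ. V is open in τ_Q iff π^{-1}(V) ∈ τ.
  V = {}: π^{-1}(V) = ∅ ∈ τ ✓.
  V = {[p94=p96]}: π^{-1}(V) = {p94, p96} ∈ τ ✓.
  V = {[p95]}: π^{-1}(V) = {p95} ∉ τ ✗.
  V = {[p94=p96], [p95]}: π^{-1}(V) = {p94, p95, p96} ∈ τ ✓.
Open sets in the quotient: τ_Q = {{}, {[p94=p96]}, {[p94=p96], [p95]}} (3 elements).


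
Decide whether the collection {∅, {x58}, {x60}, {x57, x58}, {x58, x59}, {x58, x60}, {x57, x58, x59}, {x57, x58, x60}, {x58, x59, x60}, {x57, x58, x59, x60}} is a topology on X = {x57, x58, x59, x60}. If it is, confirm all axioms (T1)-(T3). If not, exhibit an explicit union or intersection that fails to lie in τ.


τ IS a topology on X.

Axiom (T1): ∅ ∈ τ? Yes; X ∈ τ? Yes.
Axiom (T2/T3): check pairwise unions and intersections of members of τ.
All pairwise intersections and unions checked — each lies in τ. Therefore τ satisfies (T1), (T2), (T3): it IS a topology on X.


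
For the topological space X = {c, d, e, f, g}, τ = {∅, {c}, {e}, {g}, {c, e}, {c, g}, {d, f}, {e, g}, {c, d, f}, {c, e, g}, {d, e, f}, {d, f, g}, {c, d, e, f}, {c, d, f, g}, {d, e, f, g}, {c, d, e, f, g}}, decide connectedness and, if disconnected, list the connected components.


(X, τ) is disconnected; components = [{c}, {e}, {g}, {d, f}].

Find clopen sets (U ∈ τ with X ∖ U ∈ τ):
  U = ∅, X ∖ U = {c, d, e, f, g} — both open, so U is clopen.
  U = {c}, X ∖ U = {d, e, f, g} — both open, so U is clopen.
  U = {e}, X ∖ U = {c, d, f, g} — both open, so U is clopen.
  U = {g}, X ∖ U = {c, d, e, f} — both open, so U is clopen.
  U = {c, e}, X ∖ U = {d, f, g} — both open, so U is clopen.
  U = {c, g}, X ∖ U = {d, e, f} — both open, so U is clopen.
  U = {d, f}, X ∖ U = {c, e, g} — both open, so U is clopen.
  U = {e, g}, X ∖ U = {c, d, f} — both open, so U is clopen.
  U = {c, d, f}, X ∖ U = {e, g} — both open, so U is clopen.
  U = {c, e, g}, X ∖ U = {d, f} — both open, so U is clopen.
  U = {d, e, f}, X ∖ U = {c, g} — both open, so U is clopen.
  U = {d, f, g}, X ∖ U = {c, e} — both open, so U is clopen.
  U = {c, d, e, f}, X ∖ U = {g} — both open, so U is clopen.
  U = {c, d, f, g}, X ∖ U = {e} — both open, so U is clopen.
  U = {d, e, f, g}, X ∖ U = {c} — both open, so U is clopen.
  U = {c, d, e, f, g}, X ∖ U = ∅ — both open, so U is clopen.
Nontrivial clopen(s) exist: e.g. {c}. So (X, τ) is disconnected.
Compute connected components by grouping points that agree on all clopens:
  component: {c}
  component: {e}
  component: {g}
  component: {d, f}


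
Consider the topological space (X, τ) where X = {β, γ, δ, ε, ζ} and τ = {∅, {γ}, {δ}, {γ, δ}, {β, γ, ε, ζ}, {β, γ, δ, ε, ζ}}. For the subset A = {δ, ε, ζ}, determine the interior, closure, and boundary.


int(A) = {δ}, cl(A) = {β, δ, ε, ζ}, ∂A = {β, ε, ζ}.

Closed sets in (X, τ) are complements of opens:
  closed(X, τ) = {∅, {δ}, {β, ε, ζ}, {β, γ, ε, ζ}, {β, δ, ε, ζ}, {β, γ, δ, ε, ζ}}.
int(A) = ⋃ {U ∈ τ : U ⊆ A}. Opens contained in A: ∅, {δ}.
Taking the union of these: int(A) = {δ}.
cl(A) = ⋂ {C closed : A ⊆ C}. Closed sets containing A: {β, δ, ε, ζ}, {β, γ, δ, ε, ζ}.
Intersecting these: cl(A) = {β, δ, ε, ζ}.
∂A = cl(A) ∖ int(A) = {β, δ, ε, ζ} ∖ {δ} = {β, ε, ζ}.


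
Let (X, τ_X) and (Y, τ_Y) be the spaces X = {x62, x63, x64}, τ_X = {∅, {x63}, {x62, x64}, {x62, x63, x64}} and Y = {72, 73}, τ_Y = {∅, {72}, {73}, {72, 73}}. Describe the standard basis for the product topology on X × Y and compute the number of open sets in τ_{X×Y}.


Basis B = {∅ × ∅, {x63} × {72}, {x63} × {73}, {x62, x64} × {72}, {x62, x64} × {73}, {x63} × {72, 73}, {x62, x63, x64} × {72}, {x62, x63, x64} × {73}, {x62, x64} × {72, 73}, {x62, x63, x64} × {72, 73}}; |τ_{X×Y}| = 16.

Enumerate products U × V with U ∈ τ_X, V ∈ τ_Y (deduplicated):
  ∅ × ∅ = {} (∅)
  {x63} × {72} = {(x63,72)}
  {x63} × {73} = {(x63,73)}
  {x62, x64} × {72} = {(x62,72), (x64,72)}
  {x62, x64} × {73} = {(x62,73), (x64,73)}
  {x63} × {72, 73} = {(x63,72), (x63,73)}
  {x62, x63, x64} × {72} = {(x62,72), (x63,72), (x64,72)}
  {x62, x63, x64} × {73} = {(x62,73), (x63,73), (x64,73)}
  {x62, x64} × {72, 73} = {(x62,72), (x62,73), (x64,72), (x64,73)}
  {x62, x63, x64} × {72, 73} = {(x62,72), (x62,73), (x63,72), (x63,73), (x64,72), (x64,73)}
These 10 distinct sets form the basis B.
Close under arbitrary unions to get τ_{X×Y}; counting gives |τ_{X×Y}| = 16.


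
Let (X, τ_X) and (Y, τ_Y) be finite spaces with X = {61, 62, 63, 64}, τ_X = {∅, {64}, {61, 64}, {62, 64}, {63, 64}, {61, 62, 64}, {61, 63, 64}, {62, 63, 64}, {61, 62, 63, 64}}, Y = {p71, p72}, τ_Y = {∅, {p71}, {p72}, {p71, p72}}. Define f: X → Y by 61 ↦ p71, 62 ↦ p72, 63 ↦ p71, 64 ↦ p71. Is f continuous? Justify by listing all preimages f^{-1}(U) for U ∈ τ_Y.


f is NOT continuous.

Compute f^{-1}(U) for each U ∈ τ_Y:
  U = ∅: f^{-1}(U) = ∅ ∈ τ_X ✓.
  U = {p71}: f^{-1}(U) = {61, 63, 64} ∈ τ_X ✓.
  U = {p72}: f^{-1}(U) = {62} ∉ τ_X ✗.
  U = {p71, p72}: f^{-1}(U) = {61, 62, 63, 64} ∈ τ_X ✓.
Found U = {p72} with f^{-1}(U) = {62} not in τ_X. Therefore f is NOT continuous.


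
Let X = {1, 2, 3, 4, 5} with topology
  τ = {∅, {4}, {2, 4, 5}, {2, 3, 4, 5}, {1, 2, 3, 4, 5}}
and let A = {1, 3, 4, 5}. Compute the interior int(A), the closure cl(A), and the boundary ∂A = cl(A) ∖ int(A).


int(A) = {4}, cl(A) = {1, 2, 3, 4, 5}, ∂A = {1, 2, 3, 5}.

Closed sets in (X, τ) are complements of opens:
  closed(X, τ) = {∅, {1}, {1, 3}, {1, 2, 3, 5}, {1, 2, 3, 4, 5}}.
int(A) = ⋃ {U ∈ τ : U ⊆ A}. Opens contained in A: ∅, {4}.
Taking the union of these: int(A) = {4}.
cl(A) = ⋂ {C closed : A ⊆ C}. Closed sets containing A: {1, 2, 3, 4, 5}.
Intersecting these: cl(A) = {1, 2, 3, 4, 5}.
∂A = cl(A) ∖ int(A) = {1, 2, 3, 4, 5} ∖ {4} = {1, 2, 3, 5}.


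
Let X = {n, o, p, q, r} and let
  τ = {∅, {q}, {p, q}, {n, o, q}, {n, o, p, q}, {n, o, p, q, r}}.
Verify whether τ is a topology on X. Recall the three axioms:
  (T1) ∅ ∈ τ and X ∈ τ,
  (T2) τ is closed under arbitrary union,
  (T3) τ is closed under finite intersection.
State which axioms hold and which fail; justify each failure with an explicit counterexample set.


τ IS a topology on X.

Axiom (T1): ∅ ∈ τ? Yes; X ∈ τ? Yes.
Axiom (T2/T3): check pairwise unions and intersections of members of τ.
All pairwise intersections and unions checked — each lies in τ. Therefore τ satisfies (T1), (T2), (T3): it IS a topology on X.


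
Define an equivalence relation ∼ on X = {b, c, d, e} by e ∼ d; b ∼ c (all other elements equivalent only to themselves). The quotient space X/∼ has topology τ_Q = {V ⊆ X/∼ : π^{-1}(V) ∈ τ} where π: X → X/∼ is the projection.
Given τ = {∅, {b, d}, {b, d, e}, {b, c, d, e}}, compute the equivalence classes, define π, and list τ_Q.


X/∼ = {[b=c], [d=e]}; |τ_Q| = 2.

Equivalence classes: [b=c], [d=e].
Quotient map π: X → X/∼ sends b ↦ [b=c], c ↦ [b=c], d ↦ [d=e], e ↦ [d=e].
For each subset V ⊆ X/∼, compute π^{-1}(V) ⊆ X and check whether π^{-1}(V) ∈ τ. V is open in τ_Q iff π^{-1}(V) ∈ τ.
  V = {}: π^{-1}(V) = ∅ ∈ τ ✓.
  V = {[b=c]}: π^{-1}(V) = {b, c} ∉ τ ✗.
  V = {[d=e]}: π^{-1}(V) = {d, e} ∉ τ ✗.
  V = {[b=c], [d=e]}: π^{-1}(V) = {b, c, d, e} ∈ τ ✓.
Open sets in the quotient: τ_Q = {{}, {[b=c], [d=e]}} (2 elements).


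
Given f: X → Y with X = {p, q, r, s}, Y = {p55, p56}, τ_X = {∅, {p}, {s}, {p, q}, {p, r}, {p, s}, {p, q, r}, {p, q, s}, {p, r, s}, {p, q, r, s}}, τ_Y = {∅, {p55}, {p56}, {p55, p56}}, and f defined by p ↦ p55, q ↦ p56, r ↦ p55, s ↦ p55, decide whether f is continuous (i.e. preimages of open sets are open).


f is NOT continuous.

Compute f^{-1}(U) for each U ∈ τ_Y:
  U = ∅: f^{-1}(U) = ∅ ∈ τ_X ✓.
  U = {p55}: f^{-1}(U) = {p, r, s} ∈ τ_X ✓.
  U = {p56}: f^{-1}(U) = {q} ∉ τ_X ✗.
  U = {p55, p56}: f^{-1}(U) = {p, q, r, s} ∈ τ_X ✓.
Found U = {p56} with f^{-1}(U) = {q} not in τ_X. Therefore f is NOT continuous.


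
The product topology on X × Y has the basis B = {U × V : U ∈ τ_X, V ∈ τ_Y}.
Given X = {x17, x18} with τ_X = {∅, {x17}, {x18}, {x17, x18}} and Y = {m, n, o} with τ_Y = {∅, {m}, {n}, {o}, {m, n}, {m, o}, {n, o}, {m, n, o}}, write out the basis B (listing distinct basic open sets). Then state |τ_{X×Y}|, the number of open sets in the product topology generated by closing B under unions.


Basis B = {∅ × ∅, {x17} × {m}, {x17} × {n}, {x17} × {o}, {x18} × {m}, {x18} × {n}, {x18} × {o}, {x17} × {m, n}, {x17} × {m, o}, {x17, x18} × {m}, {x17} × {n, o}, {x17, x18} × {n}, {x17, x18} × {o}, {x18} × {m, n}, {x18} × {m, o}, {x18} × {n, o}, {x17} × {m, n, o}, {x18} × {m, n, o}, {x17, x18} × {m, n}, {x17, x18} × {m, o}, {x17, x18} × {n, o}, {x17, x18} × {m, n, o}}; |τ_{X×Y}| = 64.

Enumerate products U × V with U ∈ τ_X, V ∈ τ_Y (deduplicated):
  ∅ × ∅ = {} (∅)
  {x17} × {m} = {(x17,m)}
  {x17} × {n} = {(x17,n)}
  {x17} × {o} = {(x17,o)}
  {x18} × {m} = {(x18,m)}
  {x18} × {n} = {(x18,n)}
  {x18} × {o} = {(x18,o)}
  {x17} × {m, n} = {(x17,m), (x17,n)}
  {x17} × {m, o} = {(x17,m), (x17,o)}
  {x17, x18} × {m} = {(x17,m), (x18,m)}
  {x17} × {n, o} = {(x17,n), (x17,o)}
  {x17, x18} × {n} = {(x17,n), (x18,n)}
  {x17, x18} × {o} = {(x17,o), (x18,o)}
  {x18} × {m, n} = {(x18,m), (x18,n)}
  {x18} × {m, o} = {(x18,m), (x18,o)}
  {x18} × {n, o} = {(x18,n), (x18,o)}
  {x17} × {m, n, o} = {(x17,m), (x17,n), (x17,o)}
  {x18} × {m, n, o} = {(x18,m), (x18,n), (x18,o)}
  {x17, x18} × {m, n} = {(x17,m), (x17,n), (x18,m), (x18,n)}
  {x17, x18} × {m, o} = {(x17,m), (x17,o), (x18,m), (x18,o)}
  {x17, x18} × {n, o} = {(x17,n), (x17,o), (x18,n), (x18,o)}
  {x17, x18} × {m, n, o} = {(x17,m), (x17,n), (x17,o), (x18,m), (x18,n), (x18,o)}
These 22 distinct sets form the basis B.
Close under arbitrary unions to get τ_{X×Y}; counting gives |τ_{X×Y}| = 64.


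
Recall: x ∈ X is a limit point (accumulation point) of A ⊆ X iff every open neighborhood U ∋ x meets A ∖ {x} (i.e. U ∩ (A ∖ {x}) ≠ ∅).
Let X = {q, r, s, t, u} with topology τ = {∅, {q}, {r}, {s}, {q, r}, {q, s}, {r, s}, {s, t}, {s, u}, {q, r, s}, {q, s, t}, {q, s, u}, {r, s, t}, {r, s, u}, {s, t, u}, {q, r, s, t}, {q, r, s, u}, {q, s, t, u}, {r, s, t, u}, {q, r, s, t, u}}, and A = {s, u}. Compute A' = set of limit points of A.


A' = {t, u}

For each x ∈ X, list the open sets U ∈ τ with x ∈ U, then check whether U ∩ (A ∖ {x}) ≠ ∅ for every such U.
  x = q: open {q} ∋ x has {q} ∩ (A ∖ {q}) = ∅, so x is NOT a limit point.
  x = r: open {r} ∋ x has {r} ∩ (A ∖ {r}) = ∅, so x is NOT a limit point.
  x = s: open {s} ∋ x has {s} ∩ (A ∖ {s}) = ∅, so x is NOT a limit point.
  x = t: opens ∋ x are {s, t}, {q, s, t}, {r, s, t}, {s, t, u}, {q, r, s, t}, {q, s, t, u}, {r, s, t, u}, {q, r, s, t, u}; each meets A ∖ {t}, so x IS a limit point.
  x = u: opens ∋ x are {s, u}, {q, s, u}, {r, s, u}, {s, t, u}, {q, r, s, u}, {q, s, t, u}, {r, s, t, u}, {q, r, s, t, u}; each meets A ∖ {u}, so x IS a limit point.
Collecting: A' = {t, u}.


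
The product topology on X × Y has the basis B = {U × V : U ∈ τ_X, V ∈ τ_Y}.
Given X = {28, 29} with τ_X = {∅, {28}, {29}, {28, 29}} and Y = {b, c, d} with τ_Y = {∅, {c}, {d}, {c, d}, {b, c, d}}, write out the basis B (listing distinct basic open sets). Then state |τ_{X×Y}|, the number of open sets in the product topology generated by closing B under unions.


Basis B = {∅ × ∅, {28} × {c}, {28} × {d}, {29} × {c}, {29} × {d}, {28} × {c, d}, {28, 29} × {c}, {28, 29} × {d}, {29} × {c, d}, {28} × {b, c, d}, {29} × {b, c, d}, {28, 29} × {c, d}, {28, 29} × {b, c, d}}; |τ_{X×Y}| = 25.

Enumerate products U × V with U ∈ τ_X, V ∈ τ_Y (deduplicated):
  ∅ × ∅ = {} (∅)
  {28} × {c} = {(28,c)}
  {28} × {d} = {(28,d)}
  {29} × {c} = {(29,c)}
  {29} × {d} = {(29,d)}
  {28} × {c, d} = {(28,c), (28,d)}
  {28, 29} × {c} = {(28,c), (29,c)}
  {28, 29} × {d} = {(28,d), (29,d)}
  {29} × {c, d} = {(29,c), (29,d)}
  {28} × {b, c, d} = {(28,b), (28,c), (28,d)}
  {29} × {b, c, d} = {(29,b), (29,c), (29,d)}
  {28, 29} × {c, d} = {(28,c), (28,d), (29,c), (29,d)}
  {28, 29} × {b, c, d} = {(28,b), (28,c), (28,d), (29,b), (29,c), (29,d)}
These 13 distinct sets form the basis B.
Close under arbitrary unions to get τ_{X×Y}; counting gives |τ_{X×Y}| = 25.


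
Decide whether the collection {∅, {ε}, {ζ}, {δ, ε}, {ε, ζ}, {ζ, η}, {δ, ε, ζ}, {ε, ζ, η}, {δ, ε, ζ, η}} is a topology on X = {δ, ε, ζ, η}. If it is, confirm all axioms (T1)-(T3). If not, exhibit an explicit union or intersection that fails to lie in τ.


τ IS a topology on X.

Axiom (T1): ∅ ∈ τ? Yes; X ∈ τ? Yes.
Axiom (T2/T3): check pairwise unions and intersections of members of τ.
All pairwise intersections and unions checked — each lies in τ. Therefore τ satisfies (T1), (T2), (T3): it IS a topology on X.


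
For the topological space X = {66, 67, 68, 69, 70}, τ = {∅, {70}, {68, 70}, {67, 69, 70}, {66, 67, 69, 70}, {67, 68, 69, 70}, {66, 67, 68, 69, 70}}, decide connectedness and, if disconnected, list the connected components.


(X, τ) is connected.

Find clopen sets (U ∈ τ with X ∖ U ∈ τ):
  U = ∅, X ∖ U = {66, 67, 68, 69, 70} — both open, so U is clopen.
  U = {66, 67, 68, 69, 70}, X ∖ U = ∅ — both open, so U is clopen.
Only trivial clopens (∅ and X) exist, so (X, τ) is connected.
Compute connected components by grouping points that agree on all clopens:
  component: {66, 67, 68, 69, 70}


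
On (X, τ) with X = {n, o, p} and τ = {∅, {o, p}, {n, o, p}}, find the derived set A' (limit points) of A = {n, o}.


A' = {n, p}

For each x ∈ X, list the open sets U ∈ τ with x ∈ U, then check whether U ∩ (A ∖ {x}) ≠ ∅ for every such U.
  x = n: opens ∋ x are {n, o, p}; each meets A ∖ {n}, so x IS a limit point.
  x = o: open {o, p} ∋ x has {o, p} ∩ (A ∖ {o}) = ∅, so x is NOT a limit point.
  x = p: opens ∋ x are {o, p}, {n, o, p}; each meets A ∖ {p}, so x IS a limit point.
Collecting: A' = {n, p}.


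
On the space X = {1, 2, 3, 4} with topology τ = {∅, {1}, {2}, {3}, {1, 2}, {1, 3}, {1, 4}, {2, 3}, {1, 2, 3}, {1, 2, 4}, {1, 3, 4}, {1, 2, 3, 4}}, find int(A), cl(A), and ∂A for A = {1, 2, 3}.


int(A) = {1, 2, 3}, cl(A) = {1, 2, 3, 4}, ∂A = {4}.

Closed sets in (X, τ) are complements of opens:
  closed(X, τ) = {∅, {2}, {3}, {4}, {1, 4}, {2, 3}, {2, 4}, {3, 4}, {1, 2, 4}, {1, 3, 4}, {2, 3, 4}, {1, 2, 3, 4}}.
int(A) = ⋃ {U ∈ τ : U ⊆ A}. Opens contained in A: ∅, {1}, {2}, {3}, {1, 2}, {1, 3}, {2, 3}, {1, 2, 3}.
Taking the union of these: int(A) = {1, 2, 3}.
cl(A) = ⋂ {C closed : A ⊆ C}. Closed sets containing A: {1, 2, 3, 4}.
Intersecting these: cl(A) = {1, 2, 3, 4}.
∂A = cl(A) ∖ int(A) = {1, 2, 3, 4} ∖ {1, 2, 3} = {4}.


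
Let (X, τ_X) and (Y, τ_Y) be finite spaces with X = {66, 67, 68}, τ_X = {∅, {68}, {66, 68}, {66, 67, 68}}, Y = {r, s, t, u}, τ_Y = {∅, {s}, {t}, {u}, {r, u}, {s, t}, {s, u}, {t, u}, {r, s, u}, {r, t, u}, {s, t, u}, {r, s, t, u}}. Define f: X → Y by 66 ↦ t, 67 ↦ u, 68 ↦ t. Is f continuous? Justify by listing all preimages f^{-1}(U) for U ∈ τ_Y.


f is NOT continuous.

Compute f^{-1}(U) for each U ∈ τ_Y:
  U = ∅: f^{-1}(U) = ∅ ∈ τ_X ✓.
  U = {s}: f^{-1}(U) = ∅ ∈ τ_X ✓.
  U = {t}: f^{-1}(U) = {66, 68} ∈ τ_X ✓.
  U = {u}: f^{-1}(U) = {67} ∉ τ_X ✗.
  U = {r, u}: f^{-1}(U) = {67} ∉ τ_X ✗.
  U = {s, t}: f^{-1}(U) = {66, 68} ∈ τ_X ✓.
  U = {s, u}: f^{-1}(U) = {67} ∉ τ_X ✗.
  U = {t, u}: f^{-1}(U) = {66, 67, 68} ∈ τ_X ✓.
  U = {r, s, u}: f^{-1}(U) = {67} ∉ τ_X ✗.
  U = {r, t, u}: f^{-1}(U) = {66, 67, 68} ∈ τ_X ✓.
  U = {s, t, u}: f^{-1}(U) = {66, 67, 68} ∈ τ_X ✓.
  U = {r, s, t, u}: f^{-1}(U) = {66, 67, 68} ∈ τ_X ✓.
Found U = {u} with f^{-1}(U) = {67} not in τ_X. Therefore f is NOT continuous.


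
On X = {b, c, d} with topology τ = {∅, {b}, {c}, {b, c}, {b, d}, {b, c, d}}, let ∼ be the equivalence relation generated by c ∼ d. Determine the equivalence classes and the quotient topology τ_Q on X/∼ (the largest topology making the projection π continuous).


X/∼ = {[b], [c=d]}; |τ_Q| = 3.

Equivalence classes: [b], [c=d].
Quotient map π: X → X/∼ sends b ↦ [b], c ↦ [c=d], d ↦ [c=d].
For each subset V ⊆ X/∼, compute π^{-1}(V) ⊆ X and check whether π^{-1}(V) ∈ τ. V is open in τ_Q iff π^{-1}(V) ∈ τ.
  V = {}: π^{-1}(V) = ∅ ∈ τ ✓.
  V = {[b]}: π^{-1}(V) = {b} ∈ τ ✓.
  V = {[c=d]}: π^{-1}(V) = {c, d} ∉ τ ✗.
  V = {[b], [c=d]}: π^{-1}(V) = {b, c, d} ∈ τ ✓.
Open sets in the quotient: τ_Q = {{}, {[b]}, {[b], [c=d]}} (3 elements).


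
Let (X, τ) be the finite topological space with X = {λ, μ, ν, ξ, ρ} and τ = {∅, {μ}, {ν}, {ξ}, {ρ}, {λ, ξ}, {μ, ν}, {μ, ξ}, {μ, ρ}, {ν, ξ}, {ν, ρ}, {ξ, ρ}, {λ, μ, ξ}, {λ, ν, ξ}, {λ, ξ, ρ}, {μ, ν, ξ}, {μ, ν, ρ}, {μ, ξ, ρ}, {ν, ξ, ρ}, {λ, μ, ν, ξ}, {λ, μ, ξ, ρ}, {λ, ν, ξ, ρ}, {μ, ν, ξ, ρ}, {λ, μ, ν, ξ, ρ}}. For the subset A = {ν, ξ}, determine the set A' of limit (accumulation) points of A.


A' = {λ}

For each x ∈ X, list the open sets U ∈ τ with x ∈ U, then check whether U ∩ (A ∖ {x}) ≠ ∅ for every such U.
  x = λ: opens ∋ x are {λ, ξ}, {λ, μ, ξ}, {λ, ν, ξ}, {λ, ξ, ρ}, {λ, μ, ν, ξ}, {λ, μ, ξ, ρ}, {λ, ν, ξ, ρ}, {λ, μ, ν, ξ, ρ}; each meets A ∖ {λ}, so x IS a limit point.
  x = μ: open {μ} ∋ x has {μ} ∩ (A ∖ {μ}) = ∅, so x is NOT a limit point.
  x = ν: open {ν} ∋ x has {ν} ∩ (A ∖ {ν}) = ∅, so x is NOT a limit point.
  x = ξ: open {ξ} ∋ x has {ξ} ∩ (A ∖ {ξ}) = ∅, so x is NOT a limit point.
  x = ρ: open {ρ} ∋ x has {ρ} ∩ (A ∖ {ρ}) = ∅, so x is NOT a limit point.
Collecting: A' = {λ}.


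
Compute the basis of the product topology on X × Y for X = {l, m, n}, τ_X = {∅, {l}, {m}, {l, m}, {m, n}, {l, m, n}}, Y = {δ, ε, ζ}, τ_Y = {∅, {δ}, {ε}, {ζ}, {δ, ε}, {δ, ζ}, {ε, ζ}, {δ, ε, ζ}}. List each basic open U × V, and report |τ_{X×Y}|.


Basis B = {∅ × ∅, {l} × {δ}, {l} × {ε}, {l} × {ζ}, {m} × {δ}, {m} × {ε}, {m} × {ζ}, {l} × {δ, ε}, {l} × {δ, ζ}, {l, m} × {δ}, {l} × {ε, ζ}, {l, m} × {ε}, {l, m} × {ζ}, {m} × {δ, ε}, {m} × {δ, ζ}, {m, n} × {δ}, {m} × {ε, ζ}, {m, n} × {ε}, {m, n} × {ζ}, {l} × {δ, ε, ζ}, {l, m, n} × {δ}, {l, m, n} × {ε}, {l, m, n} × {ζ}, {m} × {δ, ε, ζ}, {l, m} × {δ, ε}, {l, m} × {δ, ζ}, {l, m} × {ε, ζ}, {m, n} × {δ, ε}, {m, n} × {δ, ζ}, {m, n} × {ε, ζ}, {l, m} × {δ, ε, ζ}, {l, m, n} × {δ, ε}, {l, m, n} × {δ, ζ}, {l, m, n} × {ε, ζ}, {m, n} × {δ, ε, ζ}, {l, m, n} × {δ, ε, ζ}}; |τ_{X×Y}| = 216.

Enumerate products U × V with U ∈ τ_X, V ∈ τ_Y (deduplicated):
  ∅ × ∅ = {} (∅)
  {l} × {δ} = {(l,δ)}
  {l} × {ε} = {(l,ε)}
  {l} × {ζ} = {(l,ζ)}
  {m} × {δ} = {(m,δ)}
  {m} × {ε} = {(m,ε)}
  {m} × {ζ} = {(m,ζ)}
  {l} × {δ, ε} = {(l,δ), (l,ε)}
  {l} × {δ, ζ} = {(l,δ), (l,ζ)}
  {l, m} × {δ} = {(l,δ), (m,δ)}
  {l} × {ε, ζ} = {(l,ε), (l,ζ)}
  {l, m} × {ε} = {(l,ε), (m,ε)}
  {l, m} × {ζ} = {(l,ζ), (m,ζ)}
  {m} × {δ, ε} = {(m,δ), (m,ε)}
  {m} × {δ, ζ} = {(m,δ), (m,ζ)}
  {m, n} × {δ} = {(m,δ), (n,δ)}
  {m} × {ε, ζ} = {(m,ε), (m,ζ)}
  {m, n} × {ε} = {(m,ε), (n,ε)}
  {m, n} × {ζ} = {(m,ζ), (n,ζ)}
  {l} × {δ, ε, ζ} = {(l,δ), (l,ε), (l,ζ)}
  {l, m, n} × {δ} = {(l,δ), (m,δ), (n,δ)}
  {l, m, n} × {ε} = {(l,ε), (m,ε), (n,ε)}
  {l, m, n} × {ζ} = {(l,ζ), (m,ζ), (n,ζ)}
  {m} × {δ, ε, ζ} = {(m,δ), (m,ε), (m,ζ)}
  {l, m} × {δ, ε} = {(l,δ), (l,ε), (m,δ), (m,ε)}
  {l, m} × {δ, ζ} = {(l,δ), (l,ζ), (m,δ), (m,ζ)}
  {l, m} × {ε, ζ} = {(l,ε), (l,ζ), (m,ε), (m,ζ)}
  {m, n} × {δ, ε} = {(m,δ), (m,ε), (n,δ), (n,ε)}
  {m, n} × {δ, ζ} = {(m,δ), (m,ζ), (n,δ), (n,ζ)}
  {m, n} × {ε, ζ} = {(m,ε), (m,ζ), (n,ε), (n,ζ)}
  {l, m} × {δ, ε, ζ} = {(l,δ), (l,ε), (l,ζ), (m,δ), (m,ε), (m,ζ)}
  {l, m, n} × {δ, ε} = {(l,δ), (l,ε), (m,δ), (m,ε), (n,δ), (n,ε)}
  {l, m, n} × {δ, ζ} = {(l,δ), (l,ζ), (m,δ), (m,ζ), (n,δ), (n,ζ)}
  {l, m, n} × {ε, ζ} = {(l,ε), (l,ζ), (m,ε), (m,ζ), (n,ε), (n,ζ)}
  {m, n} × {δ, ε, ζ} = {(m,δ), (m,ε), (m,ζ), (n,δ), (n,ε), (n,ζ)}
  {l, m, n} × {δ, ε, ζ} = {(l,δ), (l,ε), (l,ζ), (m,δ), (m,ε), (m,ζ), (n,δ), (n,ε), (n,ζ)}
These 36 distinct sets form the basis B.
Close under arbitrary unions to get τ_{X×Y}; counting gives |τ_{X×Y}| = 216.


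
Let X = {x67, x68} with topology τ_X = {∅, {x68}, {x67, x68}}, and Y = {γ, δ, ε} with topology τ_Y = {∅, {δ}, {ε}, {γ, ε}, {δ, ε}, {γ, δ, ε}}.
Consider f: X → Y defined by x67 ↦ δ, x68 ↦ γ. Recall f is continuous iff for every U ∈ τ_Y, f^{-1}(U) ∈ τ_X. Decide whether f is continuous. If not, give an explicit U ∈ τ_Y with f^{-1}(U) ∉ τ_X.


f is NOT continuous.

Compute f^{-1}(U) for each U ∈ τ_Y:
  U = ∅: f^{-1}(U) = ∅ ∈ τ_X ✓.
  U = {δ}: f^{-1}(U) = {x67} ∉ τ_X ✗.
  U = {ε}: f^{-1}(U) = ∅ ∈ τ_X ✓.
  U = {γ, ε}: f^{-1}(U) = {x68} ∈ τ_X ✓.
  U = {δ, ε}: f^{-1}(U) = {x67} ∉ τ_X ✗.
  U = {γ, δ, ε}: f^{-1}(U) = {x67, x68} ∈ τ_X ✓.
Found U = {δ} with f^{-1}(U) = {x67} not in τ_X. Therefore f is NOT continuous.


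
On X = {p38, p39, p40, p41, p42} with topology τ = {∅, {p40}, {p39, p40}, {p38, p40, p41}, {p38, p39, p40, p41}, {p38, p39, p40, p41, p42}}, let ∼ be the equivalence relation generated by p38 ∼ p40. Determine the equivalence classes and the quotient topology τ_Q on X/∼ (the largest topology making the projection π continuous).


X/∼ = {[p38=p40], [p39], [p41], [p42]}; |τ_Q| = 4.

Equivalence classes: [p38=p40], [p39], [p41], [p42].
Quotient map π: X → X/∼ sends p38 ↦ [p38=p40], p39 ↦ [p39], p40 ↦ [p38=p40], p41 ↦ [p41], p42 ↦ [p42].
For each subset V ⊆ X/∼, compute π^{-1}(V) ⊆ X and check whether π^{-1}(V) ∈ τ. V is open in τ_Q iff π^{-1}(V) ∈ τ.
  V = {}: π^{-1}(V) = ∅ ∈ τ ✓.
  V = {[p38=p40]}: π^{-1}(V) = {p38, p40} ∉ τ ✗.
  V = {[p39]}: π^{-1}(V) = {p39} ∉ τ ✗.
  V = {[p38=p40], [p39]}: π^{-1}(V) = {p38, p39, p40} ∉ τ ✗.
  V = {[p41]}: π^{-1}(V) = {p41} ∉ τ ✗.
  V = {[p38=p40], [p41]}: π^{-1}(V) = {p38, p40, p41} ∈ τ ✓.
  V = {[p39], [p41]}: π^{-1}(V) = {p39, p41} ∉ τ ✗.
  V = {[p38=p40], [p39], [p41]}: π^{-1}(V) = {p38, p39, p40, p41} ∈ τ ✓.
  V = {[p42]}: π^{-1}(V) = {p42} ∉ τ ✗.
  V = {[p38=p40], [p42]}: π^{-1}(V) = {p38, p40, p42} ∉ τ ✗.
  V = {[p39], [p42]}: π^{-1}(V) = {p39, p42} ∉ τ ✗.
  V = {[p38=p40], [p39], [p42]}: π^{-1}(V) = {p38, p39, p40, p42} ∉ τ ✗.
  V = {[p41], [p42]}: π^{-1}(V) = {p41, p42} ∉ τ ✗.
  V = {[p38=p40], [p41], [p42]}: π^{-1}(V) = {p38, p40, p41, p42} ∉ τ ✗.
  V = {[p39], [p41], [p42]}: π^{-1}(V) = {p39, p41, p42} ∉ τ ✗.
  V = {[p38=p40], [p39], [p41], [p42]}: π^{-1}(V) = {p38, p39, p40, p41, p42} ∈ τ ✓.
Open sets in the quotient: τ_Q = {{}, {[p38=p40], [p41]}, {[p38=p40], [p39], [p41]}, {[p38=p40], [p39], [p41], [p42]}} (4 elements).


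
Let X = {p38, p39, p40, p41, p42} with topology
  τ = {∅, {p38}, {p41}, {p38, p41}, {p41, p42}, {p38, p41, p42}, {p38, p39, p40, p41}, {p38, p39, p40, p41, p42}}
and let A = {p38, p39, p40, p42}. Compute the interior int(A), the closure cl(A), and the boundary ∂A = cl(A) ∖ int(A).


int(A) = {p38}, cl(A) = {p38, p39, p40, p42}, ∂A = {p39, p40, p42}.

Closed sets in (X, τ) are complements of opens:
  closed(X, τ) = {∅, {p42}, {p39, p40}, {p38, p39, p40}, {p39, p40, p42}, {p38, p39, p40, p42}, {p39, p40, p41, p42}, {p38, p39, p40, p41, p42}}.
int(A) = ⋃ {U ∈ τ : U ⊆ A}. Opens contained in A: ∅, {p38}.
Taking the union of these: int(A) = {p38}.
cl(A) = ⋂ {C closed : A ⊆ C}. Closed sets containing A: {p38, p39, p40, p42}, {p38, p39, p40, p41, p42}.
Intersecting these: cl(A) = {p38, p39, p40, p42}.
∂A = cl(A) ∖ int(A) = {p38, p39, p40, p42} ∖ {p38} = {p39, p40, p42}.


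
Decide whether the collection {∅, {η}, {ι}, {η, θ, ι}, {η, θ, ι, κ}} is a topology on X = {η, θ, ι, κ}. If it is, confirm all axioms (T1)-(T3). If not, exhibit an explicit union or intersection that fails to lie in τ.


τ is NOT a topology on X.

Axiom (T1): ∅ ∈ τ? Yes; X ∈ τ? Yes.
Axiom (T2/T3): check pairwise unions and intersections of members of τ.
Counterexample for (T2): {η} ∪ {ι} = {η, ι} ∉ τ. Therefore τ is NOT a topology.


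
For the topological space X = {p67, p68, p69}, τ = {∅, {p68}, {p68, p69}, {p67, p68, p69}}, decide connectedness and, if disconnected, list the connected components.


(X, τ) is connected.

Find clopen sets (U ∈ τ with X ∖ U ∈ τ):
  U = ∅, X ∖ U = {p67, p68, p69} — both open, so U is clopen.
  U = {p67, p68, p69}, X ∖ U = ∅ — both open, so U is clopen.
Only trivial clopens (∅ and X) exist, so (X, τ) is connected.
Compute connected components by grouping points that agree on all clopens:
  component: {p67, p68, p69}


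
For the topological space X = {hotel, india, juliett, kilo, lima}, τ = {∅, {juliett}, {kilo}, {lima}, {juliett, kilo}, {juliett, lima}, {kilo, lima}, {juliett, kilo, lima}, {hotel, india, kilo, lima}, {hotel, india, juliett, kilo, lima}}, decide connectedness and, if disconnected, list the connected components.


(X, τ) is disconnected; components = [{juliett}, {hotel, india, kilo, lima}].

Find clopen sets (U ∈ τ with X ∖ U ∈ τ):
  U = ∅, X ∖ U = {hotel, india, juliett, kilo, lima} — both open, so U is clopen.
  U = {juliett}, X ∖ U = {hotel, india, kilo, lima} — both open, so U is clopen.
  U = {hotel, india, kilo, lima}, X ∖ U = {juliett} — both open, so U is clopen.
  U = {hotel, india, juliett, kilo, lima}, X ∖ U = ∅ — both open, so U is clopen.
Nontrivial clopen(s) exist: e.g. {hotel, india, kilo, lima}. So (X, τ) is disconnected.
Compute connected components by grouping points that agree on all clopens:
  component: {juliett}
  component: {hotel, india, kilo, lima}


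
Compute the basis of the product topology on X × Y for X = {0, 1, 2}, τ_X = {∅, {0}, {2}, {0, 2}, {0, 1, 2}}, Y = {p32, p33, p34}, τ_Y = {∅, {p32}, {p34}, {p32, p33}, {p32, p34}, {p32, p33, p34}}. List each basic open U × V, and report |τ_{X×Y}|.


Basis B = {∅ × ∅, {0} × {p32}, {0} × {p34}, {2} × {p32}, {2} × {p34}, {0} × {p32, p33}, {0} × {p32, p34}, {0, 2} × {p32}, {0, 2} × {p34}, {2} × {p32, p33}, {2} × {p32, p34}, {0} × {p32, p33, p34}, {0, 1, 2} × {p32}, {0, 1, 2} × {p34}, {2} × {p32, p33, p34}, {0, 2} × {p32, p33}, {0, 2} × {p32, p34}, {0, 2} × {p32, p33, p34}, {0, 1, 2} × {p32, p33}, {0, 1, 2} × {p32, p34}, {0, 1, 2} × {p32, p33, p34}}; |τ_{X×Y}| = 70.

Enumerate products U × V with U ∈ τ_X, V ∈ τ_Y (deduplicated):
  ∅ × ∅ = {} (∅)
  {0} × {p32} = {(0,p32)}
  {0} × {p34} = {(0,p34)}
  {2} × {p32} = {(2,p32)}
  {2} × {p34} = {(2,p34)}
  {0} × {p32, p33} = {(0,p32), (0,p33)}
  {0} × {p32, p34} = {(0,p32), (0,p34)}
  {0, 2} × {p32} = {(0,p32), (2,p32)}
  {0, 2} × {p34} = {(0,p34), (2,p34)}
  {2} × {p32, p33} = {(2,p32), (2,p33)}
  {2} × {p32, p34} = {(2,p32), (2,p34)}
  {0} × {p32, p33, p34} = {(0,p32), (0,p33), (0,p34)}
  {0, 1, 2} × {p32} = {(0,p32), (1,p32), (2,p32)}
  {0, 1, 2} × {p34} = {(0,p34), (1,p34), (2,p34)}
  {2} × {p32, p33, p34} = {(2,p32), (2,p33), (2,p34)}
  {0, 2} × {p32, p33} = {(0,p32), (0,p33), (2,p32), (2,p33)}
  {0, 2} × {p32, p34} = {(0,p32), (0,p34), (2,p32), (2,p34)}
  {0, 2} × {p32, p33, p34} = {(0,p32), (0,p33), (0,p34), (2,p32), (2,p33), (2,p34)}
  {0, 1, 2} × {p32, p33} = {(0,p32), (0,p33), (1,p32), (1,p33), (2,p32), (2,p33)}
  {0, 1, 2} × {p32, p34} = {(0,p32), (0,p34), (1,p32), (1,p34), (2,p32), (2,p34)}
  {0, 1, 2} × {p32, p33, p34} = {(0,p32), (0,p33), (0,p34), (1,p32), (1,p33), (1,p34), (2,p32), (2,p33), (2,p34)}
These 21 distinct sets form the basis B.
Close under arbitrary unions to get τ_{X×Y}; counting gives |τ_{X×Y}| = 70.


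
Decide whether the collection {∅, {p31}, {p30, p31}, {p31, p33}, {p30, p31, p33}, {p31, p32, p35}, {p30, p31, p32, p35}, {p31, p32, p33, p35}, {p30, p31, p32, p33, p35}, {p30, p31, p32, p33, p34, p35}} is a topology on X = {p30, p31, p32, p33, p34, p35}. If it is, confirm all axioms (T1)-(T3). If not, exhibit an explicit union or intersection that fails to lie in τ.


τ IS a topology on X.

Axiom (T1): ∅ ∈ τ? Yes; X ∈ τ? Yes.
Axiom (T2/T3): check pairwise unions and intersections of members of τ.
All pairwise intersections and unions checked — each lies in τ. Therefore τ satisfies (T1), (T2), (T3): it IS a topology on X.


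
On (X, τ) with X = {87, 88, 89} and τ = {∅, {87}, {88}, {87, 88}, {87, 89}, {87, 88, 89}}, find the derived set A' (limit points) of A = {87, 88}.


A' = {89}

For each x ∈ X, list the open sets U ∈ τ with x ∈ U, then check whether U ∩ (A ∖ {x}) ≠ ∅ for every such U.
  x = 87: open {87} ∋ x has {87} ∩ (A ∖ {87}) = ∅, so x is NOT a limit point.
  x = 88: open {88} ∋ x has {88} ∩ (A ∖ {88}) = ∅, so x is NOT a limit point.
  x = 89: opens ∋ x are {87, 89}, {87, 88, 89}; each meets A ∖ {89}, so x IS a limit point.
Collecting: A' = {89}.


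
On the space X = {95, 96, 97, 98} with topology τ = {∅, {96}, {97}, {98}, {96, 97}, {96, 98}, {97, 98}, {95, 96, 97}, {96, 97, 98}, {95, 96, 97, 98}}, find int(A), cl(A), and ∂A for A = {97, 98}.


int(A) = {97, 98}, cl(A) = {95, 97, 98}, ∂A = {95}.

Closed sets in (X, τ) are complements of opens:
  closed(X, τ) = {∅, {95}, {98}, {95, 96}, {95, 97}, {95, 98}, {95, 96, 97}, {95, 96, 98}, {95, 97, 98}, {95, 96, 97, 98}}.
int(A) = ⋃ {U ∈ τ : U ⊆ A}. Opens contained in A: ∅, {97}, {98}, {97, 98}.
Taking the union of these: int(A) = {97, 98}.
cl(A) = ⋂ {C closed : A ⊆ C}. Closed sets containing A: {95, 97, 98}, {95, 96, 97, 98}.
Intersecting these: cl(A) = {95, 97, 98}.
∂A = cl(A) ∖ int(A) = {95, 97, 98} ∖ {97, 98} = {95}.
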